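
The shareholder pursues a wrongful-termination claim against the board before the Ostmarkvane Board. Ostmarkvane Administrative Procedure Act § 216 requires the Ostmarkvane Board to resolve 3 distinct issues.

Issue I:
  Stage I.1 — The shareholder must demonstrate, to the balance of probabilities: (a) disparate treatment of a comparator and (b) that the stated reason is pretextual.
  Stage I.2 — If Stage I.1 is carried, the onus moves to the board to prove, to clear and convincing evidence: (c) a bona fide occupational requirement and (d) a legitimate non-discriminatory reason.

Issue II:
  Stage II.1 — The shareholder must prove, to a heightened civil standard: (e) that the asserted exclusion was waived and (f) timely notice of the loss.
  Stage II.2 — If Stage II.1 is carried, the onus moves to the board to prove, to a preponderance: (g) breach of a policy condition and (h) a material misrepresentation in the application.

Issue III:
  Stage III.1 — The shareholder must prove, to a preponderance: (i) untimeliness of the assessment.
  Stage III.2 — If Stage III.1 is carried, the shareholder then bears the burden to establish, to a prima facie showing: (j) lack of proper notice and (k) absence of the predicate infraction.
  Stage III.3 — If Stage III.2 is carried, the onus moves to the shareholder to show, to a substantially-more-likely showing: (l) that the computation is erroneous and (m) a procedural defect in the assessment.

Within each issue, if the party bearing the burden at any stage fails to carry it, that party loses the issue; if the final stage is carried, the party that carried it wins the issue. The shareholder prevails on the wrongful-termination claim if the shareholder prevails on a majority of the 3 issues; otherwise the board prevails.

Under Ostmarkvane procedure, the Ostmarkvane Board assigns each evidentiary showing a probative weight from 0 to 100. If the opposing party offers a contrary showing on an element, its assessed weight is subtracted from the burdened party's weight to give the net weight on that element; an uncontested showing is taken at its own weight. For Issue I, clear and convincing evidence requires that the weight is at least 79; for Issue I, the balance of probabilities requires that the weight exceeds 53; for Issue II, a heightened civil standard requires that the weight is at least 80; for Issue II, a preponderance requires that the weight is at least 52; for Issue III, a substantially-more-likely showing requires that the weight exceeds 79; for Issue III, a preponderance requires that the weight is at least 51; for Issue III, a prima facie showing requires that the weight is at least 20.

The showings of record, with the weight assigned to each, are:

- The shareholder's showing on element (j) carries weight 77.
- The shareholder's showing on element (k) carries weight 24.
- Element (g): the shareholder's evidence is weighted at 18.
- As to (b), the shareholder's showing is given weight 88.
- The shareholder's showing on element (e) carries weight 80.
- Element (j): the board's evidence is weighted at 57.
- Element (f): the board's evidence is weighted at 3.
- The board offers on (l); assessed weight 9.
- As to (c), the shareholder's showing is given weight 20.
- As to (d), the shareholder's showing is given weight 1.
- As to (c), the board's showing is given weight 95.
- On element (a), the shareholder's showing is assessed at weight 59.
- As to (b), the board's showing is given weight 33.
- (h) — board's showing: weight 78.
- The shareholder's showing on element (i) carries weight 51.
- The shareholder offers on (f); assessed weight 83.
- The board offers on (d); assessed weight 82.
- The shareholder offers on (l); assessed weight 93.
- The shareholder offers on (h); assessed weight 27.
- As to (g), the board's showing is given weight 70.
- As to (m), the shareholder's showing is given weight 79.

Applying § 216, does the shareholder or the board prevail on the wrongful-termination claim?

shareholder

— Issue I —
Stage I.1 (shareholder, the balance of probabilities, weight exceeds 53): (a) 59 > 53 — meets; (b) net 88−33=55 > 53 — meets.
  All elements met. The burden passes to the board.
Stage I.2 (board, clear and convincing evidence, weight is at least 79): (c) net 95−20=75 < 79 — fails; (d) net 82−1=81 ≥ 79 — meets.
  The board does not carry Stage I.2.
So the shareholder prevails on this issue.
— Issue II —
At Stage II.1 the shareholder must meet a heightened civil standard (weight is at least 80): on (e) the weight is 80, ≥ 80, so (e) meets the standard; on (f) the weight is 83 less the opposing 3 gives net 80, which does reach 80, so (f) meets the standard.
  Stage II.1 is satisfied; the onus moves to the board.
At Stage II.2 the board must meet a preponderance (weight is at least 52): on (g) the weight is 70 less the opposing 18 gives net 52, ≥ 52, so (g) meets the standard; on (h) the weight is 78 less the opposing 27 gives net 51, which does not reach 52, so (h) does not meet the standard.
  Not every element is met, so the board fails to carry Stage II.2.
The analysis ends at Stage II.2; the shareholder prevails on this issue.
— Issue III —
Stage III.1 (shareholder, a preponderance, weight is at least 51): (i) 51 ≥ 51 — meets.
  All elements met. The shareholder retains the burden for Stage III.2.
Stage III.2 (shareholder, a prima facie showing, weight is at least 20): (j) net 77−57=20 ≥ 20 — meets; (k) 24 ≥ 20 — meets.
  Stage III.2 carried; the burden remains with the shareholder.
Stage III.3 (shareholder, a substantially-more-likely showing, weight exceeds 79): (l) net 93−9=84 > 79 — meets; (m) 79 ≤ 79 — fails.
  The shareholder does not carry Stage III.3.
So the board prevails on this issue.
Per-issue: Issue I → shareholder; Issue II → shareholder; Issue III → board. The shareholder must prevail on a majority of issues; overall, the shareholder prevails.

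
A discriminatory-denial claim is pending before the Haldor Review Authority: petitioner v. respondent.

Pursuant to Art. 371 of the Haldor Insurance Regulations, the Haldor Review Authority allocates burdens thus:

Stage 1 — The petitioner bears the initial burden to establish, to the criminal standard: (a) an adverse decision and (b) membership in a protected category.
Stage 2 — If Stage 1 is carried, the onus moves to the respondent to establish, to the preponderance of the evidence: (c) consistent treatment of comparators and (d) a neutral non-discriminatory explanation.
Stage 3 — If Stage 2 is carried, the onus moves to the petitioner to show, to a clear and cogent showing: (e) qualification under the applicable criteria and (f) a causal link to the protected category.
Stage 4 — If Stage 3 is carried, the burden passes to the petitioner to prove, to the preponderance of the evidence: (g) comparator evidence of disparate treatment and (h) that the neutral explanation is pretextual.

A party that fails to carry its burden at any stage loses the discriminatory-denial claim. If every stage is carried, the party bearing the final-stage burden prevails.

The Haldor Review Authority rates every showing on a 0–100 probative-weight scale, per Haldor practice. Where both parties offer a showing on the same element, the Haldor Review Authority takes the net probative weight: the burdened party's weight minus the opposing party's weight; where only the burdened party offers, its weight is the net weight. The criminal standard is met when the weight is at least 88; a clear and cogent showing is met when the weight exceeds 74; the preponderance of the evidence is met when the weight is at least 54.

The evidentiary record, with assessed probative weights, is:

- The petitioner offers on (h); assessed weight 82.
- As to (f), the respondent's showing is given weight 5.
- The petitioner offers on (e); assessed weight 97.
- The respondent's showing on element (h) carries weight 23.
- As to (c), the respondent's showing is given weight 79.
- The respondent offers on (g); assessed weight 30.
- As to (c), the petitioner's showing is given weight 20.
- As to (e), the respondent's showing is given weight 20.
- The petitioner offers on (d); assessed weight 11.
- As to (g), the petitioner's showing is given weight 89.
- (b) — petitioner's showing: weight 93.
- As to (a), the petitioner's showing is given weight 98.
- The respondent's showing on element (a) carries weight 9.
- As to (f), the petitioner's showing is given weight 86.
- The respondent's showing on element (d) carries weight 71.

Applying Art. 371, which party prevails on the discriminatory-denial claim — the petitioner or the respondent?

petitioner

Stage 1 (petitioner, the criminal standard, weight is at least 88): (a) net 98−9=89 ≥ 88 — meets; (b) 93 ≥ 88 — meets.
  Stage 1 carried; the burden shifts to the respondent.
Stage 2 (respondent, the preponderance of the evidence, weight is at least 54): (c) net 79−20=59 ≥ 54 — meets; (d) net 71−11=60 ≥ 54 — meets.
  Stage 2 carried; the burden shifts to the petitioner.
Stage 3 (petitioner, a clear and cogent showing, weight exceeds 74): (e) net 97−20=77 > 74 — meets; (f) net 86−5=81 > 74 — meets.
  All elements met. The petitioner retains the burden for Stage 4.
Stage 4 (petitioner, the preponderance of the evidence, weight is at least 54): (g) net 89−30=59 ≥ 54 — meets; (h) net 82−23=59 ≥ 54 — meets.
  All elements met at the final stage.
All stages carried — the petitioner prevails.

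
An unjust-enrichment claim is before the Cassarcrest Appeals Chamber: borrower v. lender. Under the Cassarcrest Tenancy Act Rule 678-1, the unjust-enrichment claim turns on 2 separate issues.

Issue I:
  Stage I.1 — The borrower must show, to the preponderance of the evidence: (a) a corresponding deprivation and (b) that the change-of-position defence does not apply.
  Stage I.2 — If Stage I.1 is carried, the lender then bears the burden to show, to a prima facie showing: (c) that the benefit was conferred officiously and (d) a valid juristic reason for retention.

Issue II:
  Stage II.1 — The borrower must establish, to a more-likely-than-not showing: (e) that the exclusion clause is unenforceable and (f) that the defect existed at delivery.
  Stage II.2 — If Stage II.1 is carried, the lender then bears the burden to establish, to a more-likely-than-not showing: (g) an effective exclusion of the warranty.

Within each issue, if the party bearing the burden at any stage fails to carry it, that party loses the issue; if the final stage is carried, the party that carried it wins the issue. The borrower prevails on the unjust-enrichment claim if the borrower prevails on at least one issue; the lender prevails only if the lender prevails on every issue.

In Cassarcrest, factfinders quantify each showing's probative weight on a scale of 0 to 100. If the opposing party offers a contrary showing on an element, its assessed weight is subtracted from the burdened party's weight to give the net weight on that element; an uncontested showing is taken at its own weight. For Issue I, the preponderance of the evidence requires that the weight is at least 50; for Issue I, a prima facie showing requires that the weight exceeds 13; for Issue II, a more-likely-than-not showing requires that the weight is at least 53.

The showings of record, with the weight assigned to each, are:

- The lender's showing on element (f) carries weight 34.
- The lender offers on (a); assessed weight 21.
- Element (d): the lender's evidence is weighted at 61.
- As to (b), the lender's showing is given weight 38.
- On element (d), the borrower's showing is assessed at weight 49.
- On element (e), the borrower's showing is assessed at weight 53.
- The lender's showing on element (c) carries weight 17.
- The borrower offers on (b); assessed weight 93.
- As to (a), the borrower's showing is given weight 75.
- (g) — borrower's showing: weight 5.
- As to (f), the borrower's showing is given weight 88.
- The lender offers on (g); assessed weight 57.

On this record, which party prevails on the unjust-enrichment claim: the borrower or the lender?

borrower

— Issue I —
At Stage I.1 the borrower must meet the preponderance of the evidence (weight is at least 50): on (a) the weight is 75 less the opposing 21 gives net 54, ≥ 50, so (a) meets the standard; on (b) the weight is 93 less the opposing 38 gives net 55, which does reach 50, so (b) meets the standard.
  Stage I.1 carried; the burden shifts to the lender.
At Stage I.2 the lender must meet a prima facie showing (weight exceeds 13): on (c) the weight is 17, > 13, so (c) meets the standard; on (d) the weight is 61 less the opposing 49 gives net 12, ≤ 13, so (d) does not meet the standard.
  Not every element is met, so the lender fails to carry Stage I.2.
The analysis ends at Stage I.2; the borrower prevails on this issue.
— Issue II —
At Stage II.1 the borrower must meet a more-likely-than-not showing (weight is at least 53): on (e) the weight is 53, ≥ 53, so (e) meets the standard; on (f) the weight is 88 less the opposing 34 gives net 54, ≥ 53, so (f) meets the standard.
  Stage II.1 is satisfied; the onus moves to the lender.
At Stage II.2 the lender must meet a more-likely-than-not showing (weight is at least 53): on (g) the weight is 57 less the opposing 5 gives net 52, which does not reach 53, so (g) does not meet the standard.
  Stage II.2 not carried; the lender fails its burden.
So the borrower prevails on this issue.
Per-issue: Issue I → borrower; Issue II → borrower. The borrower must prevail on at least one issue; overall, the borrower prevails.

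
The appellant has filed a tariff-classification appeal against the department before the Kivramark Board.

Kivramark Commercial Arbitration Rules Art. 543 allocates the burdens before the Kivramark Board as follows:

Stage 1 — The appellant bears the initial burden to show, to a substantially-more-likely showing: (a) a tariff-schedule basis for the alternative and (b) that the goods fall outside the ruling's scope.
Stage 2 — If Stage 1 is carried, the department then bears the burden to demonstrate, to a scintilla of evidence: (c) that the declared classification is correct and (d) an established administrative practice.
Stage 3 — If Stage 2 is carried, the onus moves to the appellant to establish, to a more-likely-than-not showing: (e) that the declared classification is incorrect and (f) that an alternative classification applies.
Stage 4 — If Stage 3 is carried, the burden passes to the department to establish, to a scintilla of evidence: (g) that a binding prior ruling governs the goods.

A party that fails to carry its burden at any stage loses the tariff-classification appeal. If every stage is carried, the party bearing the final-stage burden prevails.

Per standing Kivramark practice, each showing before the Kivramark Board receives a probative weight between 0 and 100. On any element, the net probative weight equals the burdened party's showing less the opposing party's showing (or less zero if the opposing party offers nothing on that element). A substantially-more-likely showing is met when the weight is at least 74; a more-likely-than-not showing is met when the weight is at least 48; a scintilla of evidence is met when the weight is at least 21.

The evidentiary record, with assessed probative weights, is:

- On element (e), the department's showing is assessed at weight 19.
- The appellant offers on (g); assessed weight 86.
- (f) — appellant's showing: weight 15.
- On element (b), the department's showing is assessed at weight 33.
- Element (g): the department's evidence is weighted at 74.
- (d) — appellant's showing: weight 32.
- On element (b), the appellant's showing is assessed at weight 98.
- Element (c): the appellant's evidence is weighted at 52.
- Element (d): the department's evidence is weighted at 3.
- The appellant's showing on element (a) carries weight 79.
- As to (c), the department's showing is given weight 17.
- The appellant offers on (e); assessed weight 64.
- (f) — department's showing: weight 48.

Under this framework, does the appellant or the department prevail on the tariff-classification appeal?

Stage 1 (appellant, a substantially-more-likely showing, weight is at least 74): (a) 79 ≥ 74 — meets; (b) net 98−33=65 < 74 — fails.
  Stage 1 not carried; the appellant fails its burden.
The department prevails.

department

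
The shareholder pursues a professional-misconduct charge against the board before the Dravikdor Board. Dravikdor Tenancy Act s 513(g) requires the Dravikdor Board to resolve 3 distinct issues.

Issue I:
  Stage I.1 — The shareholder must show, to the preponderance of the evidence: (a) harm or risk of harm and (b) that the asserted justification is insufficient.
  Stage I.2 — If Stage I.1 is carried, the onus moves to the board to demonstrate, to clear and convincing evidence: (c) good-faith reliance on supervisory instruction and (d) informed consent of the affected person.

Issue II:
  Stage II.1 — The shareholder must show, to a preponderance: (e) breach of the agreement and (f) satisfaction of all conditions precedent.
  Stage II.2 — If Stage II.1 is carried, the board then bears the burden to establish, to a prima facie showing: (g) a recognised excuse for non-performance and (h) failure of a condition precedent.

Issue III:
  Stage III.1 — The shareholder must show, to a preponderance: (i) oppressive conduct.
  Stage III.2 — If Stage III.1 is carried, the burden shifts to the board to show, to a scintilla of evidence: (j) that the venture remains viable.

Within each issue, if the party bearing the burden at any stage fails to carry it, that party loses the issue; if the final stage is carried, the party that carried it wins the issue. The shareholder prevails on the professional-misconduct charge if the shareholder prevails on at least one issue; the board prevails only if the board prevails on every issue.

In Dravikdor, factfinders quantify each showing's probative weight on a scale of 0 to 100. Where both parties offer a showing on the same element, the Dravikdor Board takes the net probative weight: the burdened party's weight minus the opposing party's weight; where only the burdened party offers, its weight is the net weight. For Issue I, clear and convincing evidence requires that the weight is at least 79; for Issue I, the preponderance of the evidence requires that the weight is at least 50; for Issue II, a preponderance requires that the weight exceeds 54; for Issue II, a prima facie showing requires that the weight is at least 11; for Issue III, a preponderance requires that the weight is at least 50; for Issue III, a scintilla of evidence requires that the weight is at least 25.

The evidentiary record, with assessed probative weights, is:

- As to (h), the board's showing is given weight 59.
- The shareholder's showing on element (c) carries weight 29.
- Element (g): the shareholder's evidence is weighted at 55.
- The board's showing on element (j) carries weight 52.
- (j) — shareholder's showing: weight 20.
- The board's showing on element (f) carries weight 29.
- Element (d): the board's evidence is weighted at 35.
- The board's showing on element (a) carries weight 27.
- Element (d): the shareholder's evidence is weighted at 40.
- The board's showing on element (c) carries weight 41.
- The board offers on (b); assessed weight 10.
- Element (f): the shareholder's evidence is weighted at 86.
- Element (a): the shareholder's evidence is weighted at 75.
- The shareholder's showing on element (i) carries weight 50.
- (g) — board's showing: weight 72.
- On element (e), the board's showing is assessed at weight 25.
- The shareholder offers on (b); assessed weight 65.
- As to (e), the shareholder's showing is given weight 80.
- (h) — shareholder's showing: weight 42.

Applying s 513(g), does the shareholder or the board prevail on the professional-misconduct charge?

board

— Issue I —
Stage I.1 (shareholder, the preponderance of the evidence, weight is at least 50): (a) net 75−27=48 < 50 — fails; (b) net 65−10=55 ≥ 50 — meets.
  Not every element is met, so the shareholder fails to carry Stage I.1.
The analysis ends at Stage I.1; the board prevails on this issue.
— Issue II —
At Stage II.1 the shareholder must meet a preponderance (weight exceeds 54): on (e) the weight is 80 less the opposing 25 gives net 55, > 54, so (e) meets the standard; on (f) the weight is 86 less the opposing 29 gives net 57, which does exceed 54, so (f) meets the standard.
  Stage II.1 carried; the burden shifts to the board.
At Stage II.2 the board must meet a prima facie showing (weight is at least 11): on (g) the weight is 72 less the opposing 55 gives net 17, ≥ 11, so (g) meets the standard; on (h) the weight is 59 less the opposing 42 gives net 17, which does reach 11, so (h) meets the standard.
  The board carries the last stage.
Every stage carried; the board prevails on this issue.
— Issue III —
Stage III.1 — burden on shareholder; standard: a preponderance (weight is at least 50).
    (i): 50 ≥ 50 [met]
  The shareholder carries Stage III.1; the board now bears the burden.
Stage III.2 — burden on board; standard: a scintilla of evidence (weight is at least 25).
    (j): 52 − 20 = 32 ≥ 25 [met]
  All elements met at the final stage.
With every stage satisfied, the board prevails on this issue.
Per-issue: Issue I → board; Issue II → board; Issue III → board. The shareholder must prevail on at least one issue; overall, the board prevails.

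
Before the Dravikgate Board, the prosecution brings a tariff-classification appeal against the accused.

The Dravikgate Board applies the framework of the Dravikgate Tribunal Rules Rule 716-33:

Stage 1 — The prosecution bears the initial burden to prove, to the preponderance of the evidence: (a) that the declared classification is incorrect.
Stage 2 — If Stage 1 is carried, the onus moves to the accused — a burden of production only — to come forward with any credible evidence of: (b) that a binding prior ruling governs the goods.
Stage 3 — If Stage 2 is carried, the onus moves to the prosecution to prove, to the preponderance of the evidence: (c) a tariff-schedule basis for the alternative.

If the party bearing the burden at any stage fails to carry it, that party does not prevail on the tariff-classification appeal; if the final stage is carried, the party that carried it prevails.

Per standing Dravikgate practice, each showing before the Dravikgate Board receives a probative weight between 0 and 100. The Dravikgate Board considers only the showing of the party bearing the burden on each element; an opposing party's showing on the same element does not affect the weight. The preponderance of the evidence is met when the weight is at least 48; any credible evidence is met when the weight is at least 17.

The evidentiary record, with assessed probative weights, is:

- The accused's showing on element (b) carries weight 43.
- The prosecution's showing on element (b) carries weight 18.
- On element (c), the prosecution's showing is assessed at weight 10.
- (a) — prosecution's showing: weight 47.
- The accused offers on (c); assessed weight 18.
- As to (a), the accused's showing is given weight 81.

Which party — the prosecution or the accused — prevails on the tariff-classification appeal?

accused

Stage 1 — burden on prosecution; standard: the preponderance of the evidence (weight is at least 48).
    (a): 47 (accused's 81 disregarded) < 48 [not met]
  Not every element is met, so the prosecution fails to carry Stage 1.
The analysis ends at Stage 1; the accused prevails.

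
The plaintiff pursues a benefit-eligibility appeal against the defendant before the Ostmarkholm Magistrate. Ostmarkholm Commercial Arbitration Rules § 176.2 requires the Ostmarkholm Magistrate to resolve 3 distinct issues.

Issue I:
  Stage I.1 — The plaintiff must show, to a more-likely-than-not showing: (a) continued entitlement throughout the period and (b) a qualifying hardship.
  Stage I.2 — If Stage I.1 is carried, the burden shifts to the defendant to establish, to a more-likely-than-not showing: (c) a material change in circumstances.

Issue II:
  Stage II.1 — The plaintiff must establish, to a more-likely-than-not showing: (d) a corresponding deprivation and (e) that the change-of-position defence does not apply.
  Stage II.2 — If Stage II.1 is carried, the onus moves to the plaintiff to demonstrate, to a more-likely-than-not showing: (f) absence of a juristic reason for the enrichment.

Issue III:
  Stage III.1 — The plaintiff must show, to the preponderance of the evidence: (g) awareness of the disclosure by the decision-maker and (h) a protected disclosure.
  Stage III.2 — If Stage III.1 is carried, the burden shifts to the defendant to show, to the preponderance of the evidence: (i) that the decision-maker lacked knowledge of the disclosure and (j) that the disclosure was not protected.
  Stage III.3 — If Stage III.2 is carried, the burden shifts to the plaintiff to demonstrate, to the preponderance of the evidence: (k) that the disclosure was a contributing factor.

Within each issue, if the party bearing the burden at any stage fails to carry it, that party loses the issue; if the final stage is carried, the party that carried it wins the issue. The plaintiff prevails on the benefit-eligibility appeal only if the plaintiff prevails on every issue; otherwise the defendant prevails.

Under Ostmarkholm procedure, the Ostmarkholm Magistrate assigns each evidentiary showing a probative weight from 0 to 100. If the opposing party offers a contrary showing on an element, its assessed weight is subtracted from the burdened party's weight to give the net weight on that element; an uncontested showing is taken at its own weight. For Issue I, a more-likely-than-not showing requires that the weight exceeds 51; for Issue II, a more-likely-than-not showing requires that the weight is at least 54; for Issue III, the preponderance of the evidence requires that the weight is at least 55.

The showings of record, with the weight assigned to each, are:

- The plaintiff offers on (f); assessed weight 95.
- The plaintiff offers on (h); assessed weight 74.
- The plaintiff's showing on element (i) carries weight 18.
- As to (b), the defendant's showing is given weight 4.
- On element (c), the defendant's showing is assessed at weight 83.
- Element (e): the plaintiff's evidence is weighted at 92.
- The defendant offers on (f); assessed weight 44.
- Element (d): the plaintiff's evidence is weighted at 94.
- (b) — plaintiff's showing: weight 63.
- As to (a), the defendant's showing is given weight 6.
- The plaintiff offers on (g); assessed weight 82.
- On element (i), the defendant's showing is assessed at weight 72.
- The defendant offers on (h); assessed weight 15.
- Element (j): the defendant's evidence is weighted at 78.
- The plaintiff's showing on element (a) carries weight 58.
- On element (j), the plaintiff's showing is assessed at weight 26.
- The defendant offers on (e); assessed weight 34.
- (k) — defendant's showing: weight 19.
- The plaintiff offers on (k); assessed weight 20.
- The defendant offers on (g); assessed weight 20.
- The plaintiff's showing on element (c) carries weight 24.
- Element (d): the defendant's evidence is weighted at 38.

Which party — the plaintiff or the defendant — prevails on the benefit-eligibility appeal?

— Issue I —
At Stage I.1 the plaintiff must meet a more-likely-than-not showing (weight exceeds 51): on (a) the weight is 58 less the opposing 6 gives net 52, which does exceed 51, so (a) meets the standard; on (b) the weight is 63 less the opposing 4 gives net 59, > 51, so (b) meets the standard.
  Stage I.1 is satisfied; the onus moves to the defendant.
At Stage I.2 the defendant must meet a more-likely-than-not showing (weight exceeds 51): on (c) the weight is 83 less the opposing 24 gives net 59, > 51, so (c) meets the standard.
  The defendant carries the last stage.
Every stage carried; the defendant prevails on this issue.
— Issue II —
At Stage II.1 the plaintiff must meet a more-likely-than-not showing (weight is at least 54): on (d) the weight is 94 less the opposing 38 gives net 56, ≥ 54, so (d) meets the standard; on (e) the weight is 92 less the opposing 34 gives net 58, which does reach 54, so (e) meets the standard.
  All elements met. The plaintiff retains the burden for Stage II.2.
At Stage II.2 the plaintiff must meet a more-likely-than-not showing (weight is at least 54): on (f) the weight is 95 less the opposing 44 gives net 51, < 54, so (f) does not meet the standard.
  Not every element is met, so the plaintiff fails to carry Stage II.2.
The defendant prevails on this issue.
— Issue III —
At Stage III.1 the plaintiff must meet the preponderance of the evidence (weight is at least 55): on (g) the weight is 82 less the opposing 20 gives net 62, ≥ 55, so (g) meets the standard; on (h) the weight is 74 less the opposing 15 gives net 59, which does reach 55, so (h) meets the standard.
  The plaintiff carries Stage III.1; the defendant now bears the burden.
At Stage III.2 the defendant must meet the preponderance of the evidence (weight is at least 55): on (i) the weight is 72 less the opposing 18 gives net 54, which does not reach 55, so (i) does not meet the standard; on (j) the weight is 78 less the opposing 26 gives net 52, which does not reach 55, so (j) does not meet the standard.
  Stage III.2 not carried; the defendant fails its burden.
The analysis ends at Stage III.2; the plaintiff prevails on this issue.
Per-issue: Issue I → defendant; Issue II → defendant; Issue III → plaintiff. The plaintiff must prevail on every issue; overall, the defendant prevails.

defendant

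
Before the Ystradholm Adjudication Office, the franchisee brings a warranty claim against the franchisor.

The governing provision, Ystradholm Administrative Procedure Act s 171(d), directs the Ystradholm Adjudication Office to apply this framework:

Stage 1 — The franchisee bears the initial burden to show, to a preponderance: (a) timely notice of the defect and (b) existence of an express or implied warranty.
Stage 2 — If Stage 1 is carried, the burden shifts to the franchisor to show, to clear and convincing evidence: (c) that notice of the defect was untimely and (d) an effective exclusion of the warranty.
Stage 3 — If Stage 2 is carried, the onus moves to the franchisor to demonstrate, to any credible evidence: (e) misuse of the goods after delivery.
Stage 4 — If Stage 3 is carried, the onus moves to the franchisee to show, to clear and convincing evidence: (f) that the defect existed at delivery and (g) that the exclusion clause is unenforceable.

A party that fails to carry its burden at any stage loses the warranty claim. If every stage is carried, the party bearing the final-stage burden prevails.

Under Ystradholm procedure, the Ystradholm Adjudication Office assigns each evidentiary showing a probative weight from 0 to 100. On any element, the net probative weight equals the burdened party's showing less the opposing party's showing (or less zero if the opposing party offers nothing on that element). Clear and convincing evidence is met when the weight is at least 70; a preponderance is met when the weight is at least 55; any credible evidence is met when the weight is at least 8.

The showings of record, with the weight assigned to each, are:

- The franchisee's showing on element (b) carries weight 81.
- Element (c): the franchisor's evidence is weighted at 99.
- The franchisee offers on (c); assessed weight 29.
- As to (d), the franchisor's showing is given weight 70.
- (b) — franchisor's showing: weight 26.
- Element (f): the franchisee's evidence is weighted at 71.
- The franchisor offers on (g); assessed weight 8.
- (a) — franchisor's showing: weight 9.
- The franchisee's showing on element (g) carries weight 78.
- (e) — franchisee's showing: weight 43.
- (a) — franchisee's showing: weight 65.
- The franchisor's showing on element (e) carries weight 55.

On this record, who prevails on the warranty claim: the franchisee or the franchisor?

Stage 1 — burden on franchisee; standard: a preponderance (weight is at least 55).
    (a): 65 − 9 = 56 ≥ 55 [met]
    (b): 81 − 26 = 55 ≥ 55 [met]
  All elements met. The burden passes to the franchisor.
Stage 2 — burden on franchisor; standard: clear and convincing evidence (weight is at least 70).
    (c): 99 − 29 = 70 ≥ 70 [met]
    (d): 70 ≥ 70 [met]
  Stage 2 carried; the burden remains with the franchisor.
Stage 3 — burden on franchisor; standard: any credible evidence (weight is at least 8).
    (e): 55 − 43 = 12 ≥ 8 [met]
  The franchisor carries Stage 3; the franchisee now bears the burden.
Stage 4 — burden on franchisee; standard: clear and convincing evidence (weight is at least 70).
    (f): 71 ≥ 70 [met]
    (g): 78 − 8 = 70 ≥ 70 [met]
  The franchisee carries the last stage.
All stages carried — the franchisee prevails.

franchisee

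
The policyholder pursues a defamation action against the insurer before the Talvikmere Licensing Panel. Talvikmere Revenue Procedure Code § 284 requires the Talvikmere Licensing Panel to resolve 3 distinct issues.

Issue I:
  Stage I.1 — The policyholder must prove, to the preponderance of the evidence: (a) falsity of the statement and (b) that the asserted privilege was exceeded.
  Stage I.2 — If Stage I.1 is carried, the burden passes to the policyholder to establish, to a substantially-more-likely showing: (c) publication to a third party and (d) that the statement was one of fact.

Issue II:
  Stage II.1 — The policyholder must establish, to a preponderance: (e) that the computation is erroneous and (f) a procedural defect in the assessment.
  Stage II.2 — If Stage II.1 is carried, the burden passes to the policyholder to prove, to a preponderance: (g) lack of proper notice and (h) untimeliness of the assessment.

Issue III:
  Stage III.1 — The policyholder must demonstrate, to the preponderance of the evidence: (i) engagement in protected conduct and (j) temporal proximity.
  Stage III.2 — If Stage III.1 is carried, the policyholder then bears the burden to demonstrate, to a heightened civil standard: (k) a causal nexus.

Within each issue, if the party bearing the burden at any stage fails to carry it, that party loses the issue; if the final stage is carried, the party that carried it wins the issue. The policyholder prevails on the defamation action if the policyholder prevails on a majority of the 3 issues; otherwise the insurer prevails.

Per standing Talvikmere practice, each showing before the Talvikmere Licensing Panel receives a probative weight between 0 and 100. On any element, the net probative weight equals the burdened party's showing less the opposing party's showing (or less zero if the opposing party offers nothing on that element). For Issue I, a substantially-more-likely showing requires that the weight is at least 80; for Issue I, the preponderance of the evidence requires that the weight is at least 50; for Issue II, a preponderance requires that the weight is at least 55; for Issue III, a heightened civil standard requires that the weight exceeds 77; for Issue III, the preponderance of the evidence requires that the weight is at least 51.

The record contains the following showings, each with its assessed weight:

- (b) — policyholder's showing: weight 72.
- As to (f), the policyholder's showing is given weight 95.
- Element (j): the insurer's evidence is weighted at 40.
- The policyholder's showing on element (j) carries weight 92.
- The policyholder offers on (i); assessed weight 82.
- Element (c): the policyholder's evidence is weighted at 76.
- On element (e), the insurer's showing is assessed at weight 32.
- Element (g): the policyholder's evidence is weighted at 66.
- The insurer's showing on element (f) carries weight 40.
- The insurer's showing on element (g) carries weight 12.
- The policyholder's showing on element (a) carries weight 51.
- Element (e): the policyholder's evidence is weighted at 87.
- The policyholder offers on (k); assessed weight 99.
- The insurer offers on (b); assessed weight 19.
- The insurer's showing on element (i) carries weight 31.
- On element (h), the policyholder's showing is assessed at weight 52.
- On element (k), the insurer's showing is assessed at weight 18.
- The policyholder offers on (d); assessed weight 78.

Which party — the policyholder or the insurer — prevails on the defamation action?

— Issue I —
At Stage I.1 the policyholder must meet the preponderance of the evidence (weight is at least 50): on (a) the weight is 51, ≥ 50, so (a) meets the standard; on (b) the weight is 72 less the opposing 19 gives net 53, ≥ 50, so (b) meets the standard.
  Stage I.1 carried; the burden remains with the policyholder.
At Stage I.2 the policyholder must meet a substantially-more-likely showing (weight is at least 80): on (c) the weight is 76, < 80, so (c) does not meet the standard; on (d) the weight is 78, < 80, so (d) does not meet the standard.
  The policyholder does not carry Stage I.2.
The insurer prevails on this issue.
— Issue II —
Stage II.1 — burden on policyholder; standard: a preponderance (weight is at least 55).
    (e): 87 − 32 = 55 ≥ 55 [met]
    (f): 95 − 40 = 55 ≥ 55 [met]
  Stage II.1 is satisfied; the policyholder continues to bear the burden.
Stage II.2 — burden on policyholder; standard: a preponderance (weight is at least 55).
    (g): 66 − 12 = 54 < 55 [not met]
    (h): 52 < 55 [not met]
  Stage II.2 not carried; the policyholder fails its burden.
So the insurer prevails on this issue.
— Issue III —
At Stage III.1 the policyholder must meet the preponderance of the evidence (weight is at least 51): on (i) the weight is 82 less the opposing 31 gives net 51, which does reach 51, so (i) meets the standard; on (j) the weight is 92 less the opposing 40 gives net 52, which does reach 51, so (j) meets the standard.
  Stage III.1 carried; the burden remains with the policyholder.
At Stage III.2 the policyholder must meet a heightened civil standard (weight exceeds 77): on (k) the weight is 99 less the opposing 18 gives net 81, > 77, so (k) meets the standard.
  Stage III.2 carried; the final stage is satisfied.
Every stage carried; the policyholder prevails on this issue.
Per-issue: Issue I → insurer; Issue II → insurer; Issue III → policyholder. The policyholder must prevail on a majority of issues; overall, the insurer prevails.

insurer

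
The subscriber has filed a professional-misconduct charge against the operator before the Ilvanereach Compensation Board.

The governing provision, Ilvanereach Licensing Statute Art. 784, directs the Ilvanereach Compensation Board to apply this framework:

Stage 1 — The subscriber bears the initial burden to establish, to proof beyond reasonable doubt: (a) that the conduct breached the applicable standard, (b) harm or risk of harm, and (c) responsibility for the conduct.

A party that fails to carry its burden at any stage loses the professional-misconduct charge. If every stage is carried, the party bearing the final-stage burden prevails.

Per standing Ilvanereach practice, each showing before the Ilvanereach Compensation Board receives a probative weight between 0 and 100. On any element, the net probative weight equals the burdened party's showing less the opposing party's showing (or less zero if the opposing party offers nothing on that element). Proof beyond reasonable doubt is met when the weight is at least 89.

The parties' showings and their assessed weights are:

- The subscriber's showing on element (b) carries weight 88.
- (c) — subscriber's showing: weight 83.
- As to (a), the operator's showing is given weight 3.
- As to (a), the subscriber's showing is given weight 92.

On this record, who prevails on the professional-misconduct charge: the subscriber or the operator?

operator

At Stage 1 the subscriber must meet proof beyond reasonable doubt (weight is at least 89): on (a) the weight is 92 less the opposing 3 gives net 89, ≥ 89, so (a) meets the standard; on (b) the weight is 88, which does not reach 89, so (b) does not meet the standard; on (c) the weight is 83, which does not reach 89, so (c) does not meet the standard.
  The subscriber does not carry Stage 1.
So the operator prevails.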